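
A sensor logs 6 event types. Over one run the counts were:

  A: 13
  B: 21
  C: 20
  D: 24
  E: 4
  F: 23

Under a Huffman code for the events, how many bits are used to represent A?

Build the tree from the bottom:
combine E(4), A(13) → 17
combine 17, C(20) → 37
combine B(21), F(23) → 44
combine D(24), 37 → 61
combine 44, 61 → 105
The subtree containing A is merged 4 times, so code length = 4.

4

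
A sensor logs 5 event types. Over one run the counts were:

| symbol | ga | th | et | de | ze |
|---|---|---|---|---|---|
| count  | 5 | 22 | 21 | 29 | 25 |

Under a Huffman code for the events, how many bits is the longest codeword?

3

Merge the two lowest-weight nodes at each step:
merge ga(5) and et(21): 26
merge th(22) and ze(25): 47
merge 26 and de(29): 55
merge 47 and 55: 102
Maximum depth reached is 3.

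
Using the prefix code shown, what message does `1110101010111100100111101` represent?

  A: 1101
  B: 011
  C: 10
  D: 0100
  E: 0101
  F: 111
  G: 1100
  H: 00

Read left to right; each codeword is recognised as soon as it completes (prefix code):
  111→F | 0101→E | 0101→E | 111→F | 00→H | 10→C | 011→B | 1101→A
Decoded message: FEEFHCBA

FEEFHCBA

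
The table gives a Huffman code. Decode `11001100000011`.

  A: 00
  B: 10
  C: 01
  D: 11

Read left to right; each codeword is recognised as soon as it completes (prefix code):
  11→D | 00→A | 11→D | 00→A | 00→A | 00→A | 11→D
Decoded message: DADAAAD

DADAAAD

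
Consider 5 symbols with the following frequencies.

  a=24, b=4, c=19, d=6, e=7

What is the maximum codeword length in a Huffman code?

Merge the two lowest-weight nodes at each step:
b(4) + d(6) → 10
e(7) + 10 → 17
17 + c(19) → 36
a(24) + 36 → 60
The rarest symbols sit at the bottom; the longest codeword is 4 bits.

4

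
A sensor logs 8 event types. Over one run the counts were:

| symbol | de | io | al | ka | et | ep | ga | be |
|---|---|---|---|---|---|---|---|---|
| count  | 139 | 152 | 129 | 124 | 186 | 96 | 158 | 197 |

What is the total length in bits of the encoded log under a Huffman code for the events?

3543

Build the Huffman tree bottom-up:
merge ep(96) and ka(124): 220
merge al(129) and de(139): 268
merge io(152) and ga(158): 310
merge et(186) and be(197): 383
merge 220 and 268: 488
merge 310 and 383: 693
merge 488 and 693: 1181
Each symbol's bit-cost is frequency × depth; summing gives 3543 bits (equivalently 220 + 268 + 310 + 383 + 488 + 693 + 1181).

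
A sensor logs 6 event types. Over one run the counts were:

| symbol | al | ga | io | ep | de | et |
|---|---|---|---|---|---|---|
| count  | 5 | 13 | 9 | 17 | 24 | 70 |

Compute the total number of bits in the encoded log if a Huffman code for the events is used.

Greedily combine the two least-frequent nodes:
combine al(5), io(9) → 14
combine ga(13), 14 → 27
combine ep(17), de(24) → 41
combine 27, 41 → 68
combine 68, et(70) → 138
The encoded length is the sum of every internal node's weight: 14 + 27 + 41 + 68 + 138 = 288 bits.

288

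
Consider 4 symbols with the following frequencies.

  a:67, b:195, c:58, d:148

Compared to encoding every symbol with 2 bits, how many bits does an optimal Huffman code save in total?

Fixed-length: 2 bits × 468 symbols = 936 bits.
Huffman merges:
combine c(58), a(67) → 125
combine 125, d(148) → 273
combine b(195), 273 → 468
Huffman total = 125 + 273 + 468 = 866 bits.
Saving = 936 − 866 = 70 bits.

70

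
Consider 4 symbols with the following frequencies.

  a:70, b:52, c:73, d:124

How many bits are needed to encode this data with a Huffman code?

636

Merge the two smallest weights repeatedly:
combine b(52), a(70) → 122
combine c(73), 122 → 195
combine d(124), 195 → 319
The encoded length is the sum of every internal node's weight: 122 + 195 + 319 = 636 bits.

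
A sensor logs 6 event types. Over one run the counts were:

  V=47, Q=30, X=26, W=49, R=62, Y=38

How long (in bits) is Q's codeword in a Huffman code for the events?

3

Build the tree from the bottom:
combine X(26), Q(30) → 56
combine Y(38), V(47) → 85
combine W(49), 56 → 105
combine R(62), 85 → 147
combine 105, 147 → 252
Q sits 3 levels below the root, so its codeword is 3 bits.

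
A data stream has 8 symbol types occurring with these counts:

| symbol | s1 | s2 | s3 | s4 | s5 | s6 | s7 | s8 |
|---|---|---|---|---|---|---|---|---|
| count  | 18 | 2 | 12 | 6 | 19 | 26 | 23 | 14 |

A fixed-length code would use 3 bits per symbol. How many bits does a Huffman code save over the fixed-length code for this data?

Fixed-length: 3 bits × 120 symbols = 360 bits.
Huffman merges:
combine s2(2), s4(6) → 8
combine 8, s3(12) → 20
combine s8(14), s1(18) → 32
combine s5(19), 20 → 39
combine s7(23), s6(26) → 49
combine 32, 39 → 71
combine 49, 71 → 120
Huffman total = 8 + 20 + 32 + 39 + 49 + 71 + 120 = 339 bits.
Saving = 360 − 339 = 21 bits.

21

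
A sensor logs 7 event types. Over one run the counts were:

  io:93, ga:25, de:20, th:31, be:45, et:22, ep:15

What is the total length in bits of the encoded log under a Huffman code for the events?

649

Greedily combine the two least-frequent nodes:
ep(15) + de(20) → 35
et(22) + ga(25) → 47
th(31) + 35 → 66
be(45) + 47 → 92
66 + 92 → 158
io(93) + 158 → 251
Total encoded bits = sum of merged weights = 35 + 47 + 66 + 92 + 158 + 251 = 649.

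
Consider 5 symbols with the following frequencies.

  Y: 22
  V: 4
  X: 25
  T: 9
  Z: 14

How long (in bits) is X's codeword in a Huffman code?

Huffman merges, smallest pair first:
V(4) + T(9) → 13
13 + Z(14) → 27
Y(22) + X(25) → 47
27 + 47 → 74
X's leaf is at depth 2, giving a 2-bit codeword.

2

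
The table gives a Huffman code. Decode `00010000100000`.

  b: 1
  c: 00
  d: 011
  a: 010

cacacc

Read left to right; each codeword is recognised as soon as it completes (prefix code):
  00→c | 010→a | 00→c | 010→a | 00→c | 00→c
Decoded message: cacacc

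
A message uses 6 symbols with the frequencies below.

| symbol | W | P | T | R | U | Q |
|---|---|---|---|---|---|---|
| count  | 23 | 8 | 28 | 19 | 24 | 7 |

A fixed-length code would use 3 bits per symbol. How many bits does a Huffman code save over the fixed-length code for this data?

60

Fixed-length: 3 bits × 109 symbols = 327 bits.
Huffman merges:
Q(7) + P(8) → 15
15 + R(19) → 34
W(23) + U(24) → 47
T(28) + 34 → 62
47 + 62 → 109
Huffman total = 15 + 34 + 47 + 62 + 109 = 267 bits.
Saving = 327 − 267 = 60 bits.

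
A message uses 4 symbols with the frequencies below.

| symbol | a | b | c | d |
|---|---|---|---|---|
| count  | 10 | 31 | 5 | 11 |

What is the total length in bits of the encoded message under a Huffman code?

Build the Huffman tree bottom-up:
merge c(5) and a(10): 15
merge d(11) and 15: 26
merge 26 and b(31): 57
The encoded length is the sum of every internal node's weight: 15 + 26 + 57 = 98 bits.

98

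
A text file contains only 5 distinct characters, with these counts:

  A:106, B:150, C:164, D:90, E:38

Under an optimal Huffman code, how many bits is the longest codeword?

3

Merge the two lowest-weight nodes at each step:
merge E(38) and D(90): 128
merge A(106) and 128: 234
merge B(150) and C(164): 314
merge 234 and 314: 548
The rarest symbols sit at the bottom; the longest codeword is 3 bits.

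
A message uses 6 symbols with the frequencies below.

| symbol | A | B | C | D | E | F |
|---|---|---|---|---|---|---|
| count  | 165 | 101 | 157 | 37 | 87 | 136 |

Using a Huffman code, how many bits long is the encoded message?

Merge the two smallest weights repeatedly:
combine D(37), E(87) → 124
combine B(101), 124 → 225
combine F(136), C(157) → 293
combine A(165), 225 → 390
combine 293, 390 → 683
Total encoded bits = sum of merged weights = 124 + 225 + 293 + 390 + 683 = 1715.

1715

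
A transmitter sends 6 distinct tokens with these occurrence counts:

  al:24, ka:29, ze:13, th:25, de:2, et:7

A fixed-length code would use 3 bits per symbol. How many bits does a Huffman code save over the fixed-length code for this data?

Fixed-length: 3 bits × 100 symbols = 300 bits.
Huffman merges:
merge de(2) and et(7): 9
merge 9 and ze(13): 22
merge 22 and al(24): 46
merge th(25) and ka(29): 54
merge 46 and 54: 100
Huffman total = 9 + 22 + 46 + 54 + 100 = 231 bits.
Saving = 300 − 231 = 69 bits.

69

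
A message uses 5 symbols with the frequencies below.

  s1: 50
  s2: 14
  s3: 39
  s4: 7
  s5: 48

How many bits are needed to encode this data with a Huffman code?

337

Greedily combine the two least-frequent nodes:
s4(7) + s2(14) → 21
21 + s3(39) → 60
s5(48) + s1(50) → 98
60 + 98 → 158
Each symbol's bit-cost is frequency × depth; summing gives 337 bits (equivalently 21 + 60 + 98 + 158).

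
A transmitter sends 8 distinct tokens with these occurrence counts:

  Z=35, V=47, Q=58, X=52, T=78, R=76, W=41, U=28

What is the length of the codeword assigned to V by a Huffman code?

Huffman merges, smallest pair first:
U(28) + Z(35) → 63
W(41) + V(47) → 88
X(52) + Q(58) → 110
63 + R(76) → 139
T(78) + 88 → 166
110 + 139 → 249
166 + 249 → 415
V sits 3 levels below the root, so its codeword is 3 bits.

3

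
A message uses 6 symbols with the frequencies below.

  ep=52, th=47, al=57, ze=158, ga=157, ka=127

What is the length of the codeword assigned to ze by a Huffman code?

2

Repeatedly merge the two smallest:
combine th(47), ep(52) → 99
combine al(57), 99 → 156
combine ka(127), 156 → 283
combine ga(157), ze(158) → 315
combine 283, 315 → 598
ze's leaf is at depth 2, giving a 2-bit codeword.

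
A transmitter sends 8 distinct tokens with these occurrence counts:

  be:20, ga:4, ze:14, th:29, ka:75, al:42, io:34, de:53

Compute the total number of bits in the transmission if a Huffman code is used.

741

Merge the two smallest weights repeatedly:
ga(4) + ze(14) → 18
18 + be(20) → 38
th(29) + io(34) → 63
38 + al(42) → 80
de(53) + 63 → 116
ka(75) + 80 → 155
116 + 155 → 271
Total encoded bits = sum of merged weights = 18 + 38 + 63 + 80 + 116 + 155 + 271 = 741.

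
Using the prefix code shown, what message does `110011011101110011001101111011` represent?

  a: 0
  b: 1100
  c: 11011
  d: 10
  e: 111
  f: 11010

bcdeaabcc

Read left to right; each codeword is recognised as soon as it completes (prefix code):
  1100→b | 11011→c | 10→d | 111→e | 0→a | 0→a | 1100→b | 11011→c | 11011→c
Decoded message: bcdeaabcc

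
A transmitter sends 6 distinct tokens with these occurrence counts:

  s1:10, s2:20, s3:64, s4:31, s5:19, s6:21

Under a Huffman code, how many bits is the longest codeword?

4

Merge the two lowest-weight nodes at each step:
combine s1(10), s5(19) → 29
combine s2(20), s6(21) → 41
combine 29, s4(31) → 60
combine 41, 60 → 101
combine s3(64), 101 → 165
The first pair merged (s1, s5) ends up deepest, at depth 4.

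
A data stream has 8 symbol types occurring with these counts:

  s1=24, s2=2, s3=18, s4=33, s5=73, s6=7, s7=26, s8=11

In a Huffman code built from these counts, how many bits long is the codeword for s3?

4

Repeatedly merge the two smallest:
merge s2(2) and s6(7): 9
merge 9 and s8(11): 20
merge s3(18) and 20: 38
merge s1(24) and s7(26): 50
merge s4(33) and 38: 71
merge 50 and 71: 121
merge s5(73) and 121: 194
The subtree containing s3 is merged 4 times, so code length = 4.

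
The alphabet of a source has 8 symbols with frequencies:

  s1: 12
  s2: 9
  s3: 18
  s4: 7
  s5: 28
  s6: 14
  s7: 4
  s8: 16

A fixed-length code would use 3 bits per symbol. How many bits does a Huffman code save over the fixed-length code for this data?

17

Fixed-length: 3 bits × 108 symbols = 324 bits.
Huffman merges:
merge s7(4) and s4(7): 11
merge s2(9) and 11: 20
merge s1(12) and s6(14): 26
merge s8(16) and s3(18): 34
merge 20 and 26: 46
merge s5(28) and 34: 62
merge 46 and 62: 108
Huffman total = 11 + 20 + 26 + 34 + 46 + 62 + 108 = 307 bits.
Saving = 324 − 307 = 17 bits.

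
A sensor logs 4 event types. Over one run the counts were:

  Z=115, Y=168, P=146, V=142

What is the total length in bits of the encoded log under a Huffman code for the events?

1142

Greedily combine the two least-frequent nodes:
merge Z(115) and V(142): 257
merge P(146) and Y(168): 314
merge 257 and 314: 571
Each symbol's bit-cost is frequency × depth; summing gives 1142 bits (equivalently 257 + 314 + 571).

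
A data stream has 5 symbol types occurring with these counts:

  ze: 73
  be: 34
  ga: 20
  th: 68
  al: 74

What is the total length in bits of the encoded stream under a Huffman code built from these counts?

Merge the two smallest weights repeatedly:
merge ga(20) and be(34): 54
merge 54 and th(68): 122
merge ze(73) and al(74): 147
merge 122 and 147: 269
Total encoded bits = sum of merged weights = 54 + 122 + 147 + 269 = 592.

592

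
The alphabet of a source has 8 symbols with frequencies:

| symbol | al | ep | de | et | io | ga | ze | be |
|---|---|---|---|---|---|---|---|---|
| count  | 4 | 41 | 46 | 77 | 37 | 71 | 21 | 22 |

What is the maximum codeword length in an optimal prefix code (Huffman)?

Merge the two lowest-weight nodes at each step:
al(4) + ze(21) → 25
be(22) + 25 → 47
io(37) + ep(41) → 78
de(46) + 47 → 93
ga(71) + et(77) → 148
78 + 93 → 171
148 + 171 → 319
Maximum depth reached is 5.

5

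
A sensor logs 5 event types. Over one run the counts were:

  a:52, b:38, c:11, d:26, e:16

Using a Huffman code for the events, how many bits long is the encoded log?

313

Greedily combine the two least-frequent nodes:
combine c(11), e(16) → 27
combine d(26), 27 → 53
combine b(38), a(52) → 90
combine 53, 90 → 143
The encoded length is the sum of every internal node's weight: 27 + 53 + 90 + 143 = 313 bits.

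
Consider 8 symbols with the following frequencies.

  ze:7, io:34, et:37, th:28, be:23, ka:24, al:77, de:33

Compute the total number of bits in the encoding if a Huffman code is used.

Build the Huffman tree bottom-up:
combine ze(7), be(23) → 30
combine ka(24), th(28) → 52
combine 30, de(33) → 63
combine io(34), et(37) → 71
combine 52, 63 → 115
combine 71, al(77) → 148
combine 115, 148 → 263
Each symbol's bit-cost is frequency × depth; summing gives 742 bits (equivalently 30 + 52 + 63 + 71 + 115 + 148 + 263).

742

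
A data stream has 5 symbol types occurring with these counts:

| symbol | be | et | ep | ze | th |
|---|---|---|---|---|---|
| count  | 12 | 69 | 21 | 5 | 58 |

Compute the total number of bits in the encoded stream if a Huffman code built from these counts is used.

Merge the two smallest weights repeatedly:
merge ze(5) and be(12): 17
merge 17 and ep(21): 38
merge 38 and th(58): 96
merge et(69) and 96: 165
Each symbol's bit-cost is frequency × depth; summing gives 316 bits (equivalently 17 + 38 + 96 + 165).

316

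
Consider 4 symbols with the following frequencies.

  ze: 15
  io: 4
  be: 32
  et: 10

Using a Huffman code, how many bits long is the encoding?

Greedily combine the two least-frequent nodes:
combine io(4), et(10) → 14
combine 14, ze(15) → 29
combine 29, be(32) → 61
The encoded length is the sum of every internal node's weight: 14 + 29 + 61 = 104 bits.

104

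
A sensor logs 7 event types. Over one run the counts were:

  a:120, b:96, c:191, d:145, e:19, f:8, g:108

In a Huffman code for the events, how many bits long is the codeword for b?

3

Repeatedly merge the two smallest:
f(8) + e(19) → 27
27 + b(96) → 123
g(108) + a(120) → 228
123 + d(145) → 268
c(191) + 228 → 419
268 + 419 → 687
The subtree containing b is merged 3 times, so code length = 3.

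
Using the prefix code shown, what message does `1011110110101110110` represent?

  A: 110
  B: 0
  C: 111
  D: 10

DCDADCBA

Read left to right; each codeword is recognised as soon as it completes (prefix code):
  10→D | 111→C | 10→D | 110→A | 10→D | 111→C | 0→B | 110→A
Decoded message: DCDADCBA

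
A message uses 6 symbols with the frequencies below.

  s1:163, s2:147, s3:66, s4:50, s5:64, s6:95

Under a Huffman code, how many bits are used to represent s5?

3

Build the tree from the bottom:
merge s4(50) and s5(64): 114
merge s3(66) and s6(95): 161
merge 114 and s2(147): 261
merge 161 and s1(163): 324
merge 261 and 324: 585
s5's leaf is at depth 3, giving a 3-bit codeword.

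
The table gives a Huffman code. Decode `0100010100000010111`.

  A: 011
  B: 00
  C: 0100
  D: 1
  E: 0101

CEBBBDAD

Read left to right; each codeword is recognised as soon as it completes (prefix code):
  0100→C | 0101→E | 00→B | 00→B | 00→B | 1→D | 011→A | 1→D
Decoded message: CEBBBDAD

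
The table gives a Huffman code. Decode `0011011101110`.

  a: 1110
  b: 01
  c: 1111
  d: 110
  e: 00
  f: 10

edaa

Read left to right; each codeword is recognised as soon as it completes (prefix code):
  00→e | 110→d | 1110→a | 1110→a
Decoded message: edaa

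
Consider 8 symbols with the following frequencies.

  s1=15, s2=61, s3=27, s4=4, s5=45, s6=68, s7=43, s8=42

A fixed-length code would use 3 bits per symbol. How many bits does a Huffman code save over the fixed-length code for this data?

Fixed-length: 3 bits × 305 symbols = 915 bits.
Huffman merges:
s4(4) + s1(15) → 19
19 + s3(27) → 46
s8(42) + s7(43) → 85
s5(45) + 46 → 91
s2(61) + s6(68) → 129
85 + 91 → 176
129 + 176 → 305
Huffman total = 19 + 46 + 85 + 91 + 129 + 176 + 305 = 851 bits.
Saving = 915 − 851 = 64 bits.

64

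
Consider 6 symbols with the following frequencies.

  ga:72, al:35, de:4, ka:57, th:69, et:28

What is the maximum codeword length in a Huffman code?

4

Merge the two lowest-weight nodes at each step:
combine de(4), et(28) → 32
combine 32, al(35) → 67
combine ka(57), 67 → 124
combine th(69), ga(72) → 141
combine 124, 141 → 265
Maximum depth reached is 4.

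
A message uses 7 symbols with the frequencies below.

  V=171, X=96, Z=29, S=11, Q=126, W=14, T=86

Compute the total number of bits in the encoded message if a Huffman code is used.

1285

Greedily combine the two least-frequent nodes:
merge S(11) and W(14): 25
merge 25 and Z(29): 54
merge 54 and T(86): 140
merge X(96) and Q(126): 222
merge 140 and V(171): 311
merge 222 and 311: 533
The encoded length is the sum of every internal node's weight: 25 + 54 + 140 + 222 + 311 + 533 = 1285 bits.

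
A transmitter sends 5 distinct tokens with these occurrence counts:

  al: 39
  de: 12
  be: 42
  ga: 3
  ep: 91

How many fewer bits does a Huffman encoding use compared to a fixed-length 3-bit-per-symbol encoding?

Fixed-length: 3 bits × 187 symbols = 561 bits.
Huffman merges:
merge ga(3) and de(12): 15
merge 15 and al(39): 54
merge be(42) and 54: 96
merge ep(91) and 96: 187
Huffman total = 15 + 54 + 96 + 187 = 352 bits.
Saving = 561 − 352 = 209 bits.

209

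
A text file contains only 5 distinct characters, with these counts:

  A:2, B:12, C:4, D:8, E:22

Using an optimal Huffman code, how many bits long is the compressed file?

Build the Huffman tree bottom-up:
A(2) + C(4) → 6
6 + D(8) → 14
B(12) + 14 → 26
E(22) + 26 → 48
Total encoded bits = sum of merged weights = 6 + 14 + 26 + 48 = 94.

94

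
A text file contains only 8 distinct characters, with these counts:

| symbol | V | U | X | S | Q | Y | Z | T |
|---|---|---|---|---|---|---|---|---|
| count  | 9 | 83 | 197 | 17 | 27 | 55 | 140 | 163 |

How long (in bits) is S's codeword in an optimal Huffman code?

6

Repeatedly merge the two smallest:
V(9) + S(17) → 26
26 + Q(27) → 53
53 + Y(55) → 108
U(83) + 108 → 191
Z(140) + T(163) → 303
191 + X(197) → 388
303 + 388 → 691
The subtree containing S is merged 6 times, so code length = 6.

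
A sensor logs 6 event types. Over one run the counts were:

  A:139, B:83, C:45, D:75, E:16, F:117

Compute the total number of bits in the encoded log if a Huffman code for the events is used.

1147

Build the Huffman tree bottom-up:
E(16) + C(45) → 61
61 + D(75) → 136
B(83) + F(117) → 200
136 + A(139) → 275
200 + 275 → 475
Each symbol's bit-cost is frequency × depth; summing gives 1147 bits (equivalently 61 + 136 + 200 + 275 + 475).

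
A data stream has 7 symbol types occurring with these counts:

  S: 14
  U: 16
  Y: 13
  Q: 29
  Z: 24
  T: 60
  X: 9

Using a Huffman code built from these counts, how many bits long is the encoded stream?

427

Merge the two smallest weights repeatedly:
X(9) + Y(13) → 22
S(14) + U(16) → 30
22 + Z(24) → 46
Q(29) + 30 → 59
46 + 59 → 105
T(60) + 105 → 165
Total encoded bits = sum of merged weights = 22 + 30 + 46 + 59 + 105 + 165 = 427.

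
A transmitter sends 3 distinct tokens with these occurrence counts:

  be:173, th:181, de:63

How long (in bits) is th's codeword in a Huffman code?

1

Repeatedly merge the two smallest:
de(63) + be(173) → 236
th(181) + 236 → 417
th sits one level below the root: a 1-bit codeword.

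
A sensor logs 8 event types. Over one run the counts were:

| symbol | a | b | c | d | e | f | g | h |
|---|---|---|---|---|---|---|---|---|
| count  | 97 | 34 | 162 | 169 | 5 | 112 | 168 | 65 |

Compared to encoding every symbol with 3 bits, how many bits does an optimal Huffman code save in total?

194

Fixed-length: 3 bits × 812 symbols = 2436 bits.
Huffman merges:
merge e(5) and b(34): 39
merge 39 and h(65): 104
merge a(97) and 104: 201
merge f(112) and c(162): 274
merge g(168) and d(169): 337
merge 201 and 274: 475
merge 337 and 475: 812
Huffman total = 39 + 104 + 201 + 274 + 337 + 475 + 812 = 2242 bits.
Saving = 2436 − 2242 = 194 bits.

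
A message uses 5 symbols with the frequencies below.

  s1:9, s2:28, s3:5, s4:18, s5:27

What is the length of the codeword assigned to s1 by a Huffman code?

Build the tree from the bottom:
merge s3(5) and s1(9): 14
merge 14 and s4(18): 32
merge s5(27) and s2(28): 55
merge 32 and 55: 87
s1 sits 3 levels below the root, so its codeword is 3 bits.

3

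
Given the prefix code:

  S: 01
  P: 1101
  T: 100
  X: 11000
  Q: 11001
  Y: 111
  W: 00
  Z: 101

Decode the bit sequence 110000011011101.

XWPP

Read left to right; each codeword is recognised as soon as it completes (prefix code):
  11000→X | 00→W | 1101→P | 1101→P
Decoded message: XWPP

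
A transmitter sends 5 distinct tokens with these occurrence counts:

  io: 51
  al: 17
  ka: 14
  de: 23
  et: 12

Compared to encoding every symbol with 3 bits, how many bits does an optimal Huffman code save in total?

102

Fixed-length: 3 bits × 117 symbols = 351 bits.
Huffman merges:
combine et(12), ka(14) → 26
combine al(17), de(23) → 40
combine 26, 40 → 66
combine io(51), 66 → 117
Huffman total = 26 + 40 + 66 + 117 = 249 bits.
Saving = 351 − 249 = 102 bits.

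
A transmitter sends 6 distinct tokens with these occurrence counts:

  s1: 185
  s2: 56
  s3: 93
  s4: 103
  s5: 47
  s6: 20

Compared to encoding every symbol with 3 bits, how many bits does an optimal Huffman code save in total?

314

Fixed-length: 3 bits × 504 symbols = 1512 bits.
Huffman merges:
merge s6(20) and s5(47): 67
merge s2(56) and 67: 123
merge s3(93) and s4(103): 196
merge 123 and s1(185): 308
merge 196 and 308: 504
Huffman total = 67 + 123 + 196 + 308 + 504 = 1198 bits.
Saving = 1512 − 1198 = 314 bits.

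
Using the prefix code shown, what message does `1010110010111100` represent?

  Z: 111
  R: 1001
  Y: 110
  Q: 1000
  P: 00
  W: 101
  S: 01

WSRSZP

Read left to right; each codeword is recognised as soon as it completes (prefix code):
  101→W | 01→S | 1001→R | 01→S | 111→Z | 00→P
Decoded message: WSRSZP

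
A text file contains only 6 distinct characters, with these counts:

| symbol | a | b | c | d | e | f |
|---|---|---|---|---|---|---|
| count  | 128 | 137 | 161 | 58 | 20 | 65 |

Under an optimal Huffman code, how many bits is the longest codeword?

Merge the two lowest-weight nodes at each step:
merge e(20) and d(58): 78
merge f(65) and 78: 143
merge a(128) and b(137): 265
merge 143 and c(161): 304
merge 265 and 304: 569
The rarest symbols sit at the bottom; the longest codeword is 4 bits.

4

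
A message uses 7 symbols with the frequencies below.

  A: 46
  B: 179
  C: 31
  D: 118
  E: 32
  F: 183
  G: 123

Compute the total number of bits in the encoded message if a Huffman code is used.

1823

Greedily combine the two least-frequent nodes:
combine C(31), E(32) → 63
combine A(46), 63 → 109
combine 109, D(118) → 227
combine G(123), B(179) → 302
combine F(183), 227 → 410
combine 302, 410 → 712
The encoded length is the sum of every internal node's weight: 63 + 109 + 227 + 302 + 410 + 712 = 1823 bits.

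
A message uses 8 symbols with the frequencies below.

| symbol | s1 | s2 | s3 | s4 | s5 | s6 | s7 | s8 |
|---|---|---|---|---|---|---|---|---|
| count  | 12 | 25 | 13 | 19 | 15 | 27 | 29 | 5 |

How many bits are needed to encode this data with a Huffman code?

423

Greedily combine the two least-frequent nodes:
s8(5) + s1(12) → 17
s3(13) + s5(15) → 28
17 + s4(19) → 36
s2(25) + s6(27) → 52
28 + s7(29) → 57
36 + 52 → 88
57 + 88 → 145
Total encoded bits = sum of merged weights = 17 + 28 + 36 + 52 + 57 + 88 + 145 = 423.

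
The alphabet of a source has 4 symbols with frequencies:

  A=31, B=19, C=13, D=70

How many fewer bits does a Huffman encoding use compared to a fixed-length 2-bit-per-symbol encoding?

38

Fixed-length: 2 bits × 133 symbols = 266 bits.
Huffman merges:
C(13) + B(19) → 32
A(31) + 32 → 63
63 + D(70) → 133
Huffman total = 32 + 63 + 133 = 228 bits.
Saving = 266 − 228 = 38 bits.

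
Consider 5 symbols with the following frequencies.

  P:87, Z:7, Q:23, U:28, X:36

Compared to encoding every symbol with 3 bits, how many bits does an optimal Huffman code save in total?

180

Fixed-length: 3 bits × 181 symbols = 543 bits.
Huffman merges:
Z(7) + Q(23) → 30
U(28) + 30 → 58
X(36) + 58 → 94
P(87) + 94 → 181
Huffman total = 30 + 58 + 94 + 181 = 363 bits.
Saving = 543 − 363 = 180 bits.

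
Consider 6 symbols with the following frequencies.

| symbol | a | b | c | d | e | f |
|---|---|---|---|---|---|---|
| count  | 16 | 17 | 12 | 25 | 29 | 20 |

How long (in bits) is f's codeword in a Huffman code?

Huffman merges, smallest pair first:
merge c(12) and a(16): 28
merge b(17) and f(20): 37
merge d(25) and 28: 53
merge e(29) and 37: 66
merge 53 and 66: 119
f's leaf is at depth 3, giving a 3-bit codeword.

3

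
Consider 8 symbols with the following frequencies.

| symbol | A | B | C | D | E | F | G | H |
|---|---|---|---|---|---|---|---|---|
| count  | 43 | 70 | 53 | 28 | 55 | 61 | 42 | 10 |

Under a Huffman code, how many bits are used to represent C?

3

Repeatedly merge the two smallest:
merge H(10) and D(28): 38
merge 38 and G(42): 80
merge A(43) and C(53): 96
merge E(55) and F(61): 116
merge B(70) and 80: 150
merge 96 and 116: 212
merge 150 and 212: 362
C's leaf is at depth 3, giving a 3-bit codeword.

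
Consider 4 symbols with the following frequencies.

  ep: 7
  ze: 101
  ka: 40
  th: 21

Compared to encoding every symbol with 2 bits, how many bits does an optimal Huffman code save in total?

73

Fixed-length: 2 bits × 169 symbols = 338 bits.
Huffman merges:
ep(7) + th(21) → 28
28 + ka(40) → 68
68 + ze(101) → 169
Huffman total = 28 + 68 + 169 = 265 bits.
Saving = 338 − 265 = 73 bits.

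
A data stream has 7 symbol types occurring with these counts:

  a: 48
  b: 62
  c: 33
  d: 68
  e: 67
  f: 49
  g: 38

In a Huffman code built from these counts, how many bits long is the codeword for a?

Huffman merges, smallest pair first:
merge c(33) and g(38): 71
merge a(48) and f(49): 97
merge b(62) and e(67): 129
merge d(68) and 71: 139
merge 97 and 129: 226
merge 139 and 226: 365
The subtree containing a is merged 3 times, so code length = 3.

3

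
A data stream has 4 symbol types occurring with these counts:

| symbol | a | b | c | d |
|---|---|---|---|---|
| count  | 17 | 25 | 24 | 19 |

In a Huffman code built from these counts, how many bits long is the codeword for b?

2

Repeatedly merge the two smallest:
combine a(17), d(19) → 36
combine c(24), b(25) → 49
combine 36, 49 → 85
The subtree containing b is merged 2 times, so code length = 2.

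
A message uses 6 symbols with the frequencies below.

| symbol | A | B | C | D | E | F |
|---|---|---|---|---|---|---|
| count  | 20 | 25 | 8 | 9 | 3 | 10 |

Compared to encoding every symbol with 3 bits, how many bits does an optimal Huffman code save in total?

Fixed-length: 3 bits × 75 symbols = 225 bits.
Huffman merges:
combine E(3), C(8) → 11
combine D(9), F(10) → 19
combine 11, 19 → 30
combine A(20), B(25) → 45
combine 30, 45 → 75
Huffman total = 11 + 19 + 30 + 45 + 75 = 180 bits.
Saving = 225 − 180 = 45 bits.

45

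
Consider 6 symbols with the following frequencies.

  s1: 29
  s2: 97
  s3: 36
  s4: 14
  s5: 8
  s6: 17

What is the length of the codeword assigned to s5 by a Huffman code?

4

Repeatedly merge the two smallest:
combine s5(8), s4(14) → 22
combine s6(17), 22 → 39
combine s1(29), s3(36) → 65
combine 39, 65 → 104
combine s2(97), 104 → 201
s5 sits 4 levels below the root, so its codeword is 4 bits.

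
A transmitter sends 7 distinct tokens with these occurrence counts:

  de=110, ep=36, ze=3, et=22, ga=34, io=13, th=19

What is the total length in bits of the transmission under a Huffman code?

542

Greedily combine the two least-frequent nodes:
combine ze(3), io(13) → 16
combine 16, th(19) → 35
combine et(22), ga(34) → 56
combine 35, ep(36) → 71
combine 56, 71 → 127
combine de(110), 127 → 237
Each symbol's bit-cost is frequency × depth; summing gives 542 bits (equivalently 16 + 35 + 56 + 71 + 127 + 237).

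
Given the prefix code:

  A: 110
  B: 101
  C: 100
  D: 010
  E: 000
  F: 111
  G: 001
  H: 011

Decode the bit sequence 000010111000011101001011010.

Read left to right; each codeword is recognised as soon as it completes (prefix code):
  000→E | 010→D | 111→F | 000→E | 011→H | 101→B | 001→G | 011→H | 010→D
Decoded message: EDFEHBGHD

EDFEHBGHD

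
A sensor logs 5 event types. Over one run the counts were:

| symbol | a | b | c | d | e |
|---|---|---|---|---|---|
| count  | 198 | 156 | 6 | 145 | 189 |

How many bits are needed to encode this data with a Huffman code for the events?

1539

Build the Huffman tree bottom-up:
c(6) + d(145) → 151
151 + b(156) → 307
e(189) + a(198) → 387
307 + 387 → 694
The encoded length is the sum of every internal node's weight: 151 + 307 + 387 + 694 = 1539 bits.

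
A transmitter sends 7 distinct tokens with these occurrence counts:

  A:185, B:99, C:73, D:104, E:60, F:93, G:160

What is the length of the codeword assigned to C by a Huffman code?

4

Build the tree from the bottom:
E(60) + C(73) → 133
F(93) + B(99) → 192
D(104) + 133 → 237
G(160) + A(185) → 345
192 + 237 → 429
345 + 429 → 774
C sits 4 levels below the root, so its codeword is 4 bits.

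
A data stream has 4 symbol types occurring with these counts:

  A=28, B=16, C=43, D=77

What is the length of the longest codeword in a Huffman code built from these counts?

Merge the two lowest-weight nodes at each step:
B(16) + A(28) → 44
C(43) + 44 → 87
D(77) + 87 → 164
The rarest symbols sit at the bottom; the longest codeword is 3 bits.

3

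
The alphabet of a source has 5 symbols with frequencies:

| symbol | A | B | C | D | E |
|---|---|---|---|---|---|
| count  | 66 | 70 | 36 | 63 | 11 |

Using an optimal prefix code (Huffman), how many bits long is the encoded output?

539

Greedily combine the two least-frequent nodes:
E(11) + C(36) → 47
47 + D(63) → 110
A(66) + B(70) → 136
110 + 136 → 246
Total encoded bits = sum of merged weights = 47 + 110 + 136 + 246 = 539.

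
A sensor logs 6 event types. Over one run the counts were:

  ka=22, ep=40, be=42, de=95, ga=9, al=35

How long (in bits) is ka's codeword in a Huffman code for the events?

Repeatedly merge the two smallest:
combine ga(9), ka(22) → 31
combine 31, al(35) → 66
combine ep(40), be(42) → 82
combine 66, 82 → 148
combine de(95), 148 → 243
ka's leaf is at depth 4, giving a 4-bit codeword.

4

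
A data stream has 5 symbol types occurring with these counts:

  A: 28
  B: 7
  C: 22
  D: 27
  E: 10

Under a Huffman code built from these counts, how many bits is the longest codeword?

Merge the two lowest-weight nodes at each step:
B(7) + E(10) → 17
17 + C(22) → 39
D(27) + A(28) → 55
39 + 55 → 94
Maximum depth reached is 3.

3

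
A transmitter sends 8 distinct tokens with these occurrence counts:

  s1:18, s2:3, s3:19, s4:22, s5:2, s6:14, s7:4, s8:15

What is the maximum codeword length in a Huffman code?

5

Merge the two lowest-weight nodes at each step:
s5(2) + s2(3) → 5
s7(4) + 5 → 9
9 + s6(14) → 23
s8(15) + s1(18) → 33
s3(19) + s4(22) → 41
23 + 33 → 56
41 + 56 → 97
The first pair merged (s5, s2) ends up deepest, at depth 5.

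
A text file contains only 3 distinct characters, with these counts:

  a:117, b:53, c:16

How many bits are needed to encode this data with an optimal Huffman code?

Build the Huffman tree bottom-up:
merge c(16) and b(53): 69
merge 69 and a(117): 186
Total encoded bits = sum of merged weights = 69 + 186 = 255.

255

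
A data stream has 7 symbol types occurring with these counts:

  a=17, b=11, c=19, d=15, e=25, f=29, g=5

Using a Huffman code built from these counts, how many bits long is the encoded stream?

Merge the two smallest weights repeatedly:
merge g(5) and b(11): 16
merge d(15) and 16: 31
merge a(17) and c(19): 36
merge e(25) and f(29): 54
merge 31 and 36: 67
merge 54 and 67: 121
Each symbol's bit-cost is frequency × depth; summing gives 325 bits (equivalently 16 + 31 + 36 + 54 + 67 + 121).

325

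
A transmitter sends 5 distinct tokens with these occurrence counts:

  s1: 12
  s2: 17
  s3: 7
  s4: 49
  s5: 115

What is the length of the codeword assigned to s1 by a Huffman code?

4

Huffman merges, smallest pair first:
s3(7) + s1(12) → 19
s2(17) + 19 → 36
36 + s4(49) → 85
85 + s5(115) → 200
s1 sits 4 levels below the root, so its codeword is 4 bits.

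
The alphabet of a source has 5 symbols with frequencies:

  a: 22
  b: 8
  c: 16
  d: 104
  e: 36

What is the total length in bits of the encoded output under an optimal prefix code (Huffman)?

338

Merge the two smallest weights repeatedly:
combine b(8), c(16) → 24
combine a(22), 24 → 46
combine e(36), 46 → 82
combine 82, d(104) → 186
The encoded length is the sum of every internal node's weight: 24 + 46 + 82 + 186 = 338 bits.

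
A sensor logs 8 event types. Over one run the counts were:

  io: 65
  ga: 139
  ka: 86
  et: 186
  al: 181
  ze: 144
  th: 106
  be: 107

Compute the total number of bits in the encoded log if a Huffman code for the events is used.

3007

Greedily combine the two least-frequent nodes:
combine io(65), ka(86) → 151
combine th(106), be(107) → 213
combine ga(139), ze(144) → 283
combine 151, al(181) → 332
combine et(186), 213 → 399
combine 283, 332 → 615
combine 399, 615 → 1014
Each symbol's bit-cost is frequency × depth; summing gives 3007 bits (equivalently 151 + 213 + 283 + 332 + 399 + 615 + 1014).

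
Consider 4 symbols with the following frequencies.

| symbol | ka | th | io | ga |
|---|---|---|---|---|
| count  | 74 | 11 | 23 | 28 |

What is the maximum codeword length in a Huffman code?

Merge the two lowest-weight nodes at each step:
combine th(11), io(23) → 34
combine ga(28), 34 → 62
combine 62, ka(74) → 136
The first pair merged (th, io) ends up deepest, at depth 3.

3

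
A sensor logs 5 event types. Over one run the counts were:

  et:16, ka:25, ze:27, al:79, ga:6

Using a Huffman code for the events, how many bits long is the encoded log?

Greedily combine the two least-frequent nodes:
merge ga(6) and et(16): 22
merge 22 and ka(25): 47
merge ze(27) and 47: 74
merge 74 and al(79): 153
Total encoded bits = sum of merged weights = 22 + 47 + 74 + 153 = 296.

296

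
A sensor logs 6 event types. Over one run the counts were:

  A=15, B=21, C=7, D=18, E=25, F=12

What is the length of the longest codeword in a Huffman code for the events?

3

Merge the two lowest-weight nodes at each step:
C(7) + F(12) → 19
A(15) + D(18) → 33
19 + B(21) → 40
E(25) + 33 → 58
40 + 58 → 98
Maximum depth reached is 3.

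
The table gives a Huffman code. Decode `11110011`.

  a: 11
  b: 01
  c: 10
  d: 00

aada

Read left to right; each codeword is recognised as soon as it completes (prefix code):
  11→a | 11→a | 00→d | 11→a
Decoded message: aada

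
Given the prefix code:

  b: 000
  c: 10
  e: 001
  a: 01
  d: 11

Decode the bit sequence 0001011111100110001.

bcdddece

Read left to right; each codeword is recognised as soon as it completes (prefix code):
  000→b | 10→c | 11→d | 11→d | 11→d | 001→e | 10→c | 001→e
Decoded message: bcdddece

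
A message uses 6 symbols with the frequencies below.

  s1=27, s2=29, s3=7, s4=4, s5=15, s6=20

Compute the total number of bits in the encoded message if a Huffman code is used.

241

Build the Huffman tree bottom-up:
s4(4) + s3(7) → 11
11 + s5(15) → 26
s6(20) + 26 → 46
s1(27) + s2(29) → 56
46 + 56 → 102
The encoded length is the sum of every internal node's weight: 11 + 26 + 46 + 56 + 102 = 241 bits.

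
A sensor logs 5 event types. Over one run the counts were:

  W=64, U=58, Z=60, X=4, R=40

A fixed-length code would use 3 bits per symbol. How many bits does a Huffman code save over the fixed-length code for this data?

Fixed-length: 3 bits × 226 symbols = 678 bits.
Huffman merges:
X(4) + R(40) → 44
44 + U(58) → 102
Z(60) + W(64) → 124
102 + 124 → 226
Huffman total = 44 + 102 + 124 + 226 = 496 bits.
Saving = 678 − 496 = 182 bits.

182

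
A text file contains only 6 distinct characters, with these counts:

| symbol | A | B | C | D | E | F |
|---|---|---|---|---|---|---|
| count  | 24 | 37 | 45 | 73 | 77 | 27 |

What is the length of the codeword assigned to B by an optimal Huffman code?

Build the tree from the bottom:
combine A(24), F(27) → 51
combine B(37), C(45) → 82
combine 51, D(73) → 124
combine E(77), 82 → 159
combine 124, 159 → 283
B sits 3 levels below the root, so its codeword is 3 bits.

3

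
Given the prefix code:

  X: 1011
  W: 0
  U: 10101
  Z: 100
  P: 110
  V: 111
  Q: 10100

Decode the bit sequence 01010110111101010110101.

WUXPUU

Read left to right; each codeword is recognised as soon as it completes (prefix code):
  0→W | 10101→U | 1011→X | 110→P | 10101→U | 10101→U
Decoded message: WUXPUU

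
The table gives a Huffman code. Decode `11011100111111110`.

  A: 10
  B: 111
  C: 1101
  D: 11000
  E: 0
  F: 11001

CFBBA

Read left to right; each codeword is recognised as soon as it completes (prefix code):
  1101→C | 11001→F | 111→B | 111→B | 10→A
Decoded message: CFBBA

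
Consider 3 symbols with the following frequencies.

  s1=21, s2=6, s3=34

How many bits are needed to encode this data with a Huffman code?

Merge the two smallest weights repeatedly:
combine s2(6), s1(21) → 27
combine 27, s3(34) → 61
The encoded length is the sum of every internal node's weight: 27 + 61 = 88 bits.

88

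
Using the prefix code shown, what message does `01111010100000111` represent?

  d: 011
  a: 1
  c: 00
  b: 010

Read left to right; each codeword is recognised as soon as it completes (prefix code):
  011→d | 1→a | 1→a | 010→b | 1→a | 00→c | 00→c | 011→d | 1→a
Decoded message: daabaccda

daabaccda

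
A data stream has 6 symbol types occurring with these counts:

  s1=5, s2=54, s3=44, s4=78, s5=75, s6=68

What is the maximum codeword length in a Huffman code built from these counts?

4

Merge the two lowest-weight nodes at each step:
combine s1(5), s3(44) → 49
combine 49, s2(54) → 103
combine s6(68), s5(75) → 143
combine s4(78), 103 → 181
combine 143, 181 → 324
The first pair merged (s1, s3) ends up deepest, at depth 4.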